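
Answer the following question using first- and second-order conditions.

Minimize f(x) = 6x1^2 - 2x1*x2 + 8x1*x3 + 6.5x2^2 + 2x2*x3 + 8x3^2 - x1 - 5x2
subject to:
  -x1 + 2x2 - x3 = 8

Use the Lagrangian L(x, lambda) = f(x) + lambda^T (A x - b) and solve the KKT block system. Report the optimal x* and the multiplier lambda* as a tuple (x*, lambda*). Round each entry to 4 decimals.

Form the Lagrangian:
  L(x, lambda) = (1/2) x^T Q x + c^T x + lambda^T (A x - b)
Stationarity (grad_x L = 0): Q x + c + A^T lambda = 0.
Primal feasibility: A x = b.

This gives the KKT block system:
  [ Q   A^T ] [ x     ]   [-c ]
  [ A    0  ] [ lambda ] = [ b ]

Solving the linear system:
  x*      = (0.2984, 3.329, -1.6403)
  lambda* = (-17.2)
  f(x*)   = 60.3282

x* = (0.2984, 3.329, -1.6403), lambda* = (-17.2)


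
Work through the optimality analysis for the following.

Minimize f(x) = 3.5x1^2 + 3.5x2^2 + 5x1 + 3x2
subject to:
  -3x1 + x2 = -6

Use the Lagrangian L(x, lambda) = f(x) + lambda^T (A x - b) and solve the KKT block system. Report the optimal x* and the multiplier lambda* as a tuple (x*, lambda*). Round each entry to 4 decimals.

Form the Lagrangian:
  L(x, lambda) = (1/2) x^T Q x + c^T x + lambda^T (A x - b)
Stationarity (grad_x L = 0): Q x + c + A^T lambda = 0.
Primal feasibility: A x = b.

This gives the KKT block system:
  [ Q   A^T ] [ x     ]   [-c ]
  [ A    0  ] [ lambda ] = [ b ]

Solving the linear system:
  x*      = (1.6, -1.2)
  lambda* = (5.4)
  f(x*)   = 18.4

x* = (1.6, -1.2), lambda* = (5.4)


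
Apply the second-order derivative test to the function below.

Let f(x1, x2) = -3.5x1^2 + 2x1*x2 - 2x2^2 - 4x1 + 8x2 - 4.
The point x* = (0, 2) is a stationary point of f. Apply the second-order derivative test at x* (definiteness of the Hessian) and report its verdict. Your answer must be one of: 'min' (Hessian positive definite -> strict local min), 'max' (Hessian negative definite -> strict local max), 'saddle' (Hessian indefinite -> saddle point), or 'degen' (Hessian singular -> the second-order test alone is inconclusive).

Compute the Hessian H = grad^2 f:
  H = [[-7, 2], [2, -4]]
Verify stationarity: grad f(x*) = H x* + g = (0, 0).
Eigenvalues of H: -8, -3.
Both eigenvalues < 0, so H is negative definite -> x* is a strict local max.

max


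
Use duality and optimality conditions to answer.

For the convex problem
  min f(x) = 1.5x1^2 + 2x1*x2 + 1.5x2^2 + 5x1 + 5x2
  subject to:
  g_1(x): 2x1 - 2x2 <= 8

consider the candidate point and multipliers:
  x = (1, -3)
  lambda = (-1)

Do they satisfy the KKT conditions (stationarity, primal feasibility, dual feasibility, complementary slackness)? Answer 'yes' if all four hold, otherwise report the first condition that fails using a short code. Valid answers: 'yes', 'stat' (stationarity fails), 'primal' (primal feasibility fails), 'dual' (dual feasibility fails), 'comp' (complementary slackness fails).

Gradient of f: grad f(x) = Q x + c = (2, -2)
Constraint values g_i(x) = a_i^T x - b_i:
  g_1((1, -3)) = 0
Stationarity residual: grad f(x) + sum_i lambda_i a_i = (0, 0)
  -> stationarity OK
Primal feasibility (all g_i <= 0): OK
Dual feasibility (all lambda_i >= 0): FAILS
Complementary slackness (lambda_i * g_i(x) = 0 for all i): OK

Verdict: the first failing condition is dual_feasibility -> dual.

dual


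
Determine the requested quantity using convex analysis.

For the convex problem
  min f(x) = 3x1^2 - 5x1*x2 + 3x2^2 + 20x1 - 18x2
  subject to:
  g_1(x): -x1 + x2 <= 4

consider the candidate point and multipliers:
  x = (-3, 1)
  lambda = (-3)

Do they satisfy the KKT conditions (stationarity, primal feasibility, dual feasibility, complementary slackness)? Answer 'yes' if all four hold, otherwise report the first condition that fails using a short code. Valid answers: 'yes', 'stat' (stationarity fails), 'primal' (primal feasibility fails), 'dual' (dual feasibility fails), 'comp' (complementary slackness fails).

Gradient of f: grad f(x) = Q x + c = (-3, 3)
Constraint values g_i(x) = a_i^T x - b_i:
  g_1((-3, 1)) = 0
Stationarity residual: grad f(x) + sum_i lambda_i a_i = (0, 0)
  -> stationarity OK
Primal feasibility (all g_i <= 0): OK
Dual feasibility (all lambda_i >= 0): FAILS
Complementary slackness (lambda_i * g_i(x) = 0 for all i): OK

Verdict: the first failing condition is dual_feasibility -> dual.

dual


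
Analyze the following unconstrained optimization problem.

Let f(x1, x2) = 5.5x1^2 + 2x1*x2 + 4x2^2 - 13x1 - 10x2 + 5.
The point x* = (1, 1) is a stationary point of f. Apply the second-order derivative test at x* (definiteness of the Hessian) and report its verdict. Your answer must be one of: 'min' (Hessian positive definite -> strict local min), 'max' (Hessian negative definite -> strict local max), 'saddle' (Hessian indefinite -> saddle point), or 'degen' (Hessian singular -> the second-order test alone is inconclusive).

Compute the Hessian H = grad^2 f:
  H = [[11, 2], [2, 8]]
Verify stationarity: grad f(x*) = H x* + g = (0, 0).
Eigenvalues of H: 7, 12.
Both eigenvalues > 0, so H is positive definite -> x* is a strict local min.

min


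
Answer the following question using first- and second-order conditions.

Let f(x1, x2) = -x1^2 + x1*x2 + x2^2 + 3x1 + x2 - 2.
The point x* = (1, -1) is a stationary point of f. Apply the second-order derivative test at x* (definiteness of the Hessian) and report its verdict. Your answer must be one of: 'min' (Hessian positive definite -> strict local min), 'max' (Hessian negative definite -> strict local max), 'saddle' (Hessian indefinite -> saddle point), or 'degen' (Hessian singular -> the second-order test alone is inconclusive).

Compute the Hessian H = grad^2 f:
  H = [[-2, 1], [1, 2]]
Verify stationarity: grad f(x*) = H x* + g = (0, 0).
Eigenvalues of H: -2.2361, 2.2361.
Eigenvalues have mixed signs, so H is indefinite -> x* is a saddle point.

saddle


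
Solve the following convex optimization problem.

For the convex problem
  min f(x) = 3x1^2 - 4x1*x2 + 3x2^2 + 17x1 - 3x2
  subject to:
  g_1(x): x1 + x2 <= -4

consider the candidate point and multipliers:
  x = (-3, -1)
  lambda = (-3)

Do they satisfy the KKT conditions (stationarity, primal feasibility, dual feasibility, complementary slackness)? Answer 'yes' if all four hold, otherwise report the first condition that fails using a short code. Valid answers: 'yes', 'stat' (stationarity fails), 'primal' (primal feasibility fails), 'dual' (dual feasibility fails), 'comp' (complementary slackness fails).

Gradient of f: grad f(x) = Q x + c = (3, 3)
Constraint values g_i(x) = a_i^T x - b_i:
  g_1((-3, -1)) = 0
Stationarity residual: grad f(x) + sum_i lambda_i a_i = (0, 0)
  -> stationarity OK
Primal feasibility (all g_i <= 0): OK
Dual feasibility (all lambda_i >= 0): FAILS
Complementary slackness (lambda_i * g_i(x) = 0 for all i): OK

Verdict: the first failing condition is dual_feasibility -> dual.

dual


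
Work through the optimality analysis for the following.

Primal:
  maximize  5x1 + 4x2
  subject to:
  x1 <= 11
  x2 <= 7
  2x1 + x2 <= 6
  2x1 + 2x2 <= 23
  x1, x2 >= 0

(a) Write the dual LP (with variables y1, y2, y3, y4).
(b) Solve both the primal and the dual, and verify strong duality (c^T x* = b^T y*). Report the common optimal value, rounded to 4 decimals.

The standard primal-dual pair for 'max c^T x s.t. A x <= b, x >= 0' is:
  Dual:  min b^T y  s.t.  A^T y >= c,  y >= 0.

So the dual LP is:
  minimize  11y1 + 7y2 + 6y3 + 23y4
  subject to:
    y1 + 2y3 + 2y4 >= 5
    y2 + y3 + 2y4 >= 4
    y1, y2, y3, y4 >= 0

Solving the primal: x* = (0, 6).
  primal value c^T x* = 24.
Solving the dual: y* = (0, 0, 4, 0).
  dual value b^T y* = 24.
Strong duality: c^T x* = b^T y*. Confirmed.

24


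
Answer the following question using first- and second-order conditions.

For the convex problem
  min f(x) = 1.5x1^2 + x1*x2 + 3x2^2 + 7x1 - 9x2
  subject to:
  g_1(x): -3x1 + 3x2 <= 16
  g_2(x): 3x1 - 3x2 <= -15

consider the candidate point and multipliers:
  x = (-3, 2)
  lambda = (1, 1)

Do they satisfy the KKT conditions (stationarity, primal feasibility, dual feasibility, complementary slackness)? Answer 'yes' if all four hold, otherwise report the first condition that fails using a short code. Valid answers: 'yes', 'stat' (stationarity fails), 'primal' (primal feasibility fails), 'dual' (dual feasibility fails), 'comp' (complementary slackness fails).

Gradient of f: grad f(x) = Q x + c = (0, 0)
Constraint values g_i(x) = a_i^T x - b_i:
  g_1((-3, 2)) = -1
  g_2((-3, 2)) = 0
Stationarity residual: grad f(x) + sum_i lambda_i a_i = (0, 0)
  -> stationarity OK
Primal feasibility (all g_i <= 0): OK
Dual feasibility (all lambda_i >= 0): OK
Complementary slackness (lambda_i * g_i(x) = 0 for all i): FAILS

Verdict: the first failing condition is complementary_slackness -> comp.

comp


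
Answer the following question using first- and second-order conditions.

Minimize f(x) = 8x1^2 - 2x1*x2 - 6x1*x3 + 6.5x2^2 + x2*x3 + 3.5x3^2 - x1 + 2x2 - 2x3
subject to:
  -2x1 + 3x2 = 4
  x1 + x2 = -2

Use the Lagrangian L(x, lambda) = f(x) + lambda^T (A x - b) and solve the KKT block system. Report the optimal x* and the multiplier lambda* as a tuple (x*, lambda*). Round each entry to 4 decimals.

Form the Lagrangian:
  L(x, lambda) = (1/2) x^T Q x + c^T x + lambda^T (A x - b)
Stationarity (grad_x L = 0): Q x + c + A^T lambda = 0.
Primal feasibility: A x = b.

This gives the KKT block system:
  [ Q   A^T ] [ x     ]   [-c ]
  [ A    0  ] [ lambda ] = [ b ]

Solving the linear system:
  x*      = (-2, 0, -1.4286)
  lambda* = (-5.8, 12.8286)
  f(x*)   = 26.8571

x* = (-2, 0, -1.4286), lambda* = (-5.8, 12.8286)


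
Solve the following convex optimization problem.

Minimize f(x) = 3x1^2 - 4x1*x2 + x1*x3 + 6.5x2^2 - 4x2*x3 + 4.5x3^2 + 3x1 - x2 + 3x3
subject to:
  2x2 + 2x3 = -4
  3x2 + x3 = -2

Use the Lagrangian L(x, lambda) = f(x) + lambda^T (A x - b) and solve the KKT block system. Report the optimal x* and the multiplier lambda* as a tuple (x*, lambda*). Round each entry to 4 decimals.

Form the Lagrangian:
  L(x, lambda) = (1/2) x^T Q x + c^T x + lambda^T (A x - b)
Stationarity (grad_x L = 0): Q x + c + A^T lambda = 0.
Primal feasibility: A x = b.

This gives the KKT block system:
  [ Q   A^T ] [ x     ]   [-c ]
  [ A    0  ] [ lambda ] = [ b ]

Solving the linear system:
  x*      = (-0.1667, 0, -2)
  lambda* = (13.2917, -11.4167)
  f(x*)   = 11.9167

x* = (-0.1667, 0, -2), lambda* = (13.2917, -11.4167)


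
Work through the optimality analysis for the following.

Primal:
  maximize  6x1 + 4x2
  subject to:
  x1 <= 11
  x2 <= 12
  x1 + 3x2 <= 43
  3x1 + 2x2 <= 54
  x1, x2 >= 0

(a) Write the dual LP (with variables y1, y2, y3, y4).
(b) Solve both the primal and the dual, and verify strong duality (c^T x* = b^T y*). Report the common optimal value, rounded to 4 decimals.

The standard primal-dual pair for 'max c^T x s.t. A x <= b, x >= 0' is:
  Dual:  min b^T y  s.t.  A^T y >= c,  y >= 0.

So the dual LP is:
  minimize  11y1 + 12y2 + 43y3 + 54y4
  subject to:
    y1 + y3 + 3y4 >= 6
    y2 + 3y3 + 2y4 >= 4
    y1, y2, y3, y4 >= 0

Solving the primal: x* = (11, 10.5).
  primal value c^T x* = 108.
Solving the dual: y* = (0, 0, 0, 2).
  dual value b^T y* = 108.
Strong duality: c^T x* = b^T y*. Confirmed.

108


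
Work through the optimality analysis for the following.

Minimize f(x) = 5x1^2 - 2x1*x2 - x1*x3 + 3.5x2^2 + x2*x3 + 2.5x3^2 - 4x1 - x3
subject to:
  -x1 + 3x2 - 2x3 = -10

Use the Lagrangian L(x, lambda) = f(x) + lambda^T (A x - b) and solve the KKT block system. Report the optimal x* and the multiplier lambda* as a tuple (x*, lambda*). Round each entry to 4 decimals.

Form the Lagrangian:
  L(x, lambda) = (1/2) x^T Q x + c^T x + lambda^T (A x - b)
Stationarity (grad_x L = 0): Q x + c + A^T lambda = 0.
Primal feasibility: A x = b.

This gives the KKT block system:
  [ Q   A^T ] [ x     ]   [-c ]
  [ A    0  ] [ lambda ] = [ b ]

Solving the linear system:
  x*      = (0.6417, -1.6954, 2.1361)
  lambda* = (3.6717)
  f(x*)   = 16.0069

x* = (0.6417, -1.6954, 2.1361), lambda* = (3.6717)


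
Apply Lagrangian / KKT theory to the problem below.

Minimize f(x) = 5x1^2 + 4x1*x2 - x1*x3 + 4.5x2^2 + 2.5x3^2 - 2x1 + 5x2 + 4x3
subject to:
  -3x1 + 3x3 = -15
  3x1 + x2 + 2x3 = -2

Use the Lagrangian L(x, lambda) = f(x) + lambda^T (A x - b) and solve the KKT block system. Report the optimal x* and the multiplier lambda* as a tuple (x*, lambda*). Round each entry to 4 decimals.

Form the Lagrangian:
  L(x, lambda) = (1/2) x^T Q x + c^T x + lambda^T (A x - b)
Stationarity (grad_x L = 0): Q x + c + A^T lambda = 0.
Primal feasibility: A x = b.

This gives the KKT block system:
  [ Q   A^T ] [ x     ]   [-c ]
  [ A    0  ] [ lambda ] = [ b ]

Solving the linear system:
  x*      = (1.8737, -1.3687, -3.1263)
  lambda* = (4.6195, -0.1768)
  f(x*)   = 22.9217

x* = (1.8737, -1.3687, -3.1263), lambda* = (4.6195, -0.1768)


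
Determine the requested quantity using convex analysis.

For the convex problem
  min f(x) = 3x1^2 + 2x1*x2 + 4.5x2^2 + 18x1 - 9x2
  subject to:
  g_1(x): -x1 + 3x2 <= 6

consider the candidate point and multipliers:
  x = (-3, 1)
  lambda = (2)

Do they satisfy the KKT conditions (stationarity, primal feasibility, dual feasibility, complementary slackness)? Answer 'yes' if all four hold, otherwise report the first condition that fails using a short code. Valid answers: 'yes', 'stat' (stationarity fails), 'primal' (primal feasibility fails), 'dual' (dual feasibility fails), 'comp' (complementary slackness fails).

Gradient of f: grad f(x) = Q x + c = (2, -6)
Constraint values g_i(x) = a_i^T x - b_i:
  g_1((-3, 1)) = 0
Stationarity residual: grad f(x) + sum_i lambda_i a_i = (0, 0)
  -> stationarity OK
Primal feasibility (all g_i <= 0): OK
Dual feasibility (all lambda_i >= 0): OK
Complementary slackness (lambda_i * g_i(x) = 0 for all i): OK

Verdict: yes, KKT holds.

yes


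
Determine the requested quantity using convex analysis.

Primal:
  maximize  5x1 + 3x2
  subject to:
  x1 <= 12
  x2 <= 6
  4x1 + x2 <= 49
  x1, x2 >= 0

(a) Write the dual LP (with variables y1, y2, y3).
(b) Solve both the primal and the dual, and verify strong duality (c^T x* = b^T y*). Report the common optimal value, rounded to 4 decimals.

The standard primal-dual pair for 'max c^T x s.t. A x <= b, x >= 0' is:
  Dual:  min b^T y  s.t.  A^T y >= c,  y >= 0.

So the dual LP is:
  minimize  12y1 + 6y2 + 49y3
  subject to:
    y1 + 4y3 >= 5
    y2 + y3 >= 3
    y1, y2, y3 >= 0

Solving the primal: x* = (10.75, 6).
  primal value c^T x* = 71.75.
Solving the dual: y* = (0, 1.75, 1.25).
  dual value b^T y* = 71.75.
Strong duality: c^T x* = b^T y*. Confirmed.

71.75


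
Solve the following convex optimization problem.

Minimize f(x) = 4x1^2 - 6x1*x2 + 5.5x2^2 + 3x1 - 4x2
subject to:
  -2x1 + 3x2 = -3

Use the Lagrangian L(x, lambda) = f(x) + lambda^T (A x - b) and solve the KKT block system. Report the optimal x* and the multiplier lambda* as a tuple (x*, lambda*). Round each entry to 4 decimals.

Form the Lagrangian:
  L(x, lambda) = (1/2) x^T Q x + c^T x + lambda^T (A x - b)
Stationarity (grad_x L = 0): Q x + c + A^T lambda = 0.
Primal feasibility: A x = b.

This gives the KKT block system:
  [ Q   A^T ] [ x     ]   [-c ]
  [ A    0  ] [ lambda ] = [ b ]

Solving the linear system:
  x*      = (0.2045, -0.8636)
  lambda* = (4.9091)
  f(x*)   = 9.3977

x* = (0.2045, -0.8636), lambda* = (4.9091)


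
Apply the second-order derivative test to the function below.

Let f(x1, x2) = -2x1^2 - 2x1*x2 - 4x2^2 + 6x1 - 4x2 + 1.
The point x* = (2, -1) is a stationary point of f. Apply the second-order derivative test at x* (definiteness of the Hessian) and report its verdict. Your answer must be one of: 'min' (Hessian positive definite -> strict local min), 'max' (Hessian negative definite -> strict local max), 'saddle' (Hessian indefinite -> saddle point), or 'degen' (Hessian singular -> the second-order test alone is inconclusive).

Compute the Hessian H = grad^2 f:
  H = [[-4, -2], [-2, -8]]
Verify stationarity: grad f(x*) = H x* + g = (0, 0).
Eigenvalues of H: -8.8284, -3.1716.
Both eigenvalues < 0, so H is negative definite -> x* is a strict local max.

max


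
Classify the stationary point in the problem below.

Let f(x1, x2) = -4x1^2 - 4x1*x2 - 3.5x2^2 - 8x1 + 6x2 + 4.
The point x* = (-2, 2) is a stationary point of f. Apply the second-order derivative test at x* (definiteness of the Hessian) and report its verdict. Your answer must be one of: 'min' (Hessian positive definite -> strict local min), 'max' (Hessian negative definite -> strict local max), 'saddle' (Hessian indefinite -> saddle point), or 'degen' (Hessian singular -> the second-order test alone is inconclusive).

Compute the Hessian H = grad^2 f:
  H = [[-8, -4], [-4, -7]]
Verify stationarity: grad f(x*) = H x* + g = (0, 0).
Eigenvalues of H: -11.5311, -3.4689.
Both eigenvalues < 0, so H is negative definite -> x* is a strict local max.

max


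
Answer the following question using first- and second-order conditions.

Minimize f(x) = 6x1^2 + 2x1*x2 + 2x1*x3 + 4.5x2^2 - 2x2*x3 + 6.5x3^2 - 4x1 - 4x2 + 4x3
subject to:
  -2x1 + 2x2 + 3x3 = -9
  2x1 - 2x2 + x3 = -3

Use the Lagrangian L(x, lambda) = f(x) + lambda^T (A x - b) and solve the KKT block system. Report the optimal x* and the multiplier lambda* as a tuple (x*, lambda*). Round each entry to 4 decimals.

Form the Lagrangian:
  L(x, lambda) = (1/2) x^T Q x + c^T x + lambda^T (A x - b)
Stationarity (grad_x L = 0): Q x + c + A^T lambda = 0.
Primal feasibility: A x = b.

This gives the KKT block system:
  [ Q   A^T ] [ x     ]   [-c ]
  [ A    0  ] [ lambda ] = [ b ]

Solving the linear system:
  x*      = (0.32, 0.32, -3)
  lambda* = (8.06, 10.82)
  f(x*)   = 45.22

x* = (0.32, 0.32, -3), lambda* = (8.06, 10.82)


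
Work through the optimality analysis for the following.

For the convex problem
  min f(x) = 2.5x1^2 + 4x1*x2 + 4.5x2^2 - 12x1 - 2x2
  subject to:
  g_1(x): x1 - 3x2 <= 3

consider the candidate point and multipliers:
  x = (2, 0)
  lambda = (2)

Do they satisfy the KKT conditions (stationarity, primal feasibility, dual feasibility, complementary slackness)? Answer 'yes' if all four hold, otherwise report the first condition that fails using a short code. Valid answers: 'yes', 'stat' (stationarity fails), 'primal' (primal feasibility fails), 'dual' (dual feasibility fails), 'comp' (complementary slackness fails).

Gradient of f: grad f(x) = Q x + c = (-2, 6)
Constraint values g_i(x) = a_i^T x - b_i:
  g_1((2, 0)) = -1
Stationarity residual: grad f(x) + sum_i lambda_i a_i = (0, 0)
  -> stationarity OK
Primal feasibility (all g_i <= 0): OK
Dual feasibility (all lambda_i >= 0): OK
Complementary slackness (lambda_i * g_i(x) = 0 for all i): FAILS

Verdict: the first failing condition is complementary_slackness -> comp.

comp


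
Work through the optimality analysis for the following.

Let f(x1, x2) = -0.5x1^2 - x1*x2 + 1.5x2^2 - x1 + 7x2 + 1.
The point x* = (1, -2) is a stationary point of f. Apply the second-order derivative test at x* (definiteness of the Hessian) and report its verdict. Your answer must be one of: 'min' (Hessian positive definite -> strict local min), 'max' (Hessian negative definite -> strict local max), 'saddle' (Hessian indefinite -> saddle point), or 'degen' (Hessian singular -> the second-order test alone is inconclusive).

Compute the Hessian H = grad^2 f:
  H = [[-1, -1], [-1, 3]]
Verify stationarity: grad f(x*) = H x* + g = (0, 0).
Eigenvalues of H: -1.2361, 3.2361.
Eigenvalues have mixed signs, so H is indefinite -> x* is a saddle point.

saddle


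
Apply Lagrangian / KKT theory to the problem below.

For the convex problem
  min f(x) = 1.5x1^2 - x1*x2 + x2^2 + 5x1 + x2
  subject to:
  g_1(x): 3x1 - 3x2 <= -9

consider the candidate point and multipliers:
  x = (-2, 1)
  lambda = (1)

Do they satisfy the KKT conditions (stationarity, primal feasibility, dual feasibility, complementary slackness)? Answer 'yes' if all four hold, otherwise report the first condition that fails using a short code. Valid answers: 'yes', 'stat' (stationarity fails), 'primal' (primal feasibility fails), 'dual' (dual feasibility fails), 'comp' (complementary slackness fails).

Gradient of f: grad f(x) = Q x + c = (-2, 5)
Constraint values g_i(x) = a_i^T x - b_i:
  g_1((-2, 1)) = 0
Stationarity residual: grad f(x) + sum_i lambda_i a_i = (1, 2)
  -> stationarity FAILS
Primal feasibility (all g_i <= 0): OK
Dual feasibility (all lambda_i >= 0): OK
Complementary slackness (lambda_i * g_i(x) = 0 for all i): OK

Verdict: the first failing condition is stationarity -> stat.

stat


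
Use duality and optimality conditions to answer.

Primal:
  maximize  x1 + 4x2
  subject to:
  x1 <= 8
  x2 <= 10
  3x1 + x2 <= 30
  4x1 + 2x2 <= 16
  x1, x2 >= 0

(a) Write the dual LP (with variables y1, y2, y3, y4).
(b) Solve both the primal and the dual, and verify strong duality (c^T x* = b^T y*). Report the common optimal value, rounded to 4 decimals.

The standard primal-dual pair for 'max c^T x s.t. A x <= b, x >= 0' is:
  Dual:  min b^T y  s.t.  A^T y >= c,  y >= 0.

So the dual LP is:
  minimize  8y1 + 10y2 + 30y3 + 16y4
  subject to:
    y1 + 3y3 + 4y4 >= 1
    y2 + y3 + 2y4 >= 4
    y1, y2, y3, y4 >= 0

Solving the primal: x* = (0, 8).
  primal value c^T x* = 32.
Solving the dual: y* = (0, 0, 0, 2).
  dual value b^T y* = 32.
Strong duality: c^T x* = b^T y*. Confirmed.

32


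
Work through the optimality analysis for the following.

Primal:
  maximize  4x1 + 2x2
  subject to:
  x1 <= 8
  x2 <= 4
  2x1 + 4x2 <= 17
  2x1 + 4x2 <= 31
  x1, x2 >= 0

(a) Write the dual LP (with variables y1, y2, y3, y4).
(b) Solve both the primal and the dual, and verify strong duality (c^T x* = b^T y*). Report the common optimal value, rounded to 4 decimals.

The standard primal-dual pair for 'max c^T x s.t. A x <= b, x >= 0' is:
  Dual:  min b^T y  s.t.  A^T y >= c,  y >= 0.

So the dual LP is:
  minimize  8y1 + 4y2 + 17y3 + 31y4
  subject to:
    y1 + 2y3 + 2y4 >= 4
    y2 + 4y3 + 4y4 >= 2
    y1, y2, y3, y4 >= 0

Solving the primal: x* = (8, 0.25).
  primal value c^T x* = 32.5.
Solving the dual: y* = (3, 0, 0.5, 0).
  dual value b^T y* = 32.5.
Strong duality: c^T x* = b^T y*. Confirmed.

32.5


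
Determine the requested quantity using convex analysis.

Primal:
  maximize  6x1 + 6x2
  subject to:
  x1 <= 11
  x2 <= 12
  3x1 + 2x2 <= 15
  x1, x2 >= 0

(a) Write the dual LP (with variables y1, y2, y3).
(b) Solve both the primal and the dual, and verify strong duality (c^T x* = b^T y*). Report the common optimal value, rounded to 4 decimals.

The standard primal-dual pair for 'max c^T x s.t. A x <= b, x >= 0' is:
  Dual:  min b^T y  s.t.  A^T y >= c,  y >= 0.

So the dual LP is:
  minimize  11y1 + 12y2 + 15y3
  subject to:
    y1 + 3y3 >= 6
    y2 + 2y3 >= 6
    y1, y2, y3 >= 0

Solving the primal: x* = (0, 7.5).
  primal value c^T x* = 45.
Solving the dual: y* = (0, 0, 3).
  dual value b^T y* = 45.
Strong duality: c^T x* = b^T y*. Confirmed.

45


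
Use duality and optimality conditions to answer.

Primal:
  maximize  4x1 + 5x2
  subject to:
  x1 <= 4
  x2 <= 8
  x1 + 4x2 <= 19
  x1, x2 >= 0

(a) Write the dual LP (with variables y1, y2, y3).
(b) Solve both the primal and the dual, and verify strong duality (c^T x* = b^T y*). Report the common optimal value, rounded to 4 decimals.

The standard primal-dual pair for 'max c^T x s.t. A x <= b, x >= 0' is:
  Dual:  min b^T y  s.t.  A^T y >= c,  y >= 0.

So the dual LP is:
  minimize  4y1 + 8y2 + 19y3
  subject to:
    y1 + y3 >= 4
    y2 + 4y3 >= 5
    y1, y2, y3 >= 0

Solving the primal: x* = (4, 3.75).
  primal value c^T x* = 34.75.
Solving the dual: y* = (2.75, 0, 1.25).
  dual value b^T y* = 34.75.
Strong duality: c^T x* = b^T y*. Confirmed.

34.75


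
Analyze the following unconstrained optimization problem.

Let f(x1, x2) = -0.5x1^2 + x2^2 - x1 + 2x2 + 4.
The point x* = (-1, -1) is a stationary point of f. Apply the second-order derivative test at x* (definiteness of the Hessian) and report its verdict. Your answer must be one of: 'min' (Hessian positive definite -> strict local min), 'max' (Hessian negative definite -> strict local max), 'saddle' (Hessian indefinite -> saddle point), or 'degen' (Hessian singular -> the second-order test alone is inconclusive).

Compute the Hessian H = grad^2 f:
  H = [[-1, 0], [0, 2]]
Verify stationarity: grad f(x*) = H x* + g = (0, 0).
Eigenvalues of H: -1, 2.
Eigenvalues have mixed signs, so H is indefinite -> x* is a saddle point.

saddle


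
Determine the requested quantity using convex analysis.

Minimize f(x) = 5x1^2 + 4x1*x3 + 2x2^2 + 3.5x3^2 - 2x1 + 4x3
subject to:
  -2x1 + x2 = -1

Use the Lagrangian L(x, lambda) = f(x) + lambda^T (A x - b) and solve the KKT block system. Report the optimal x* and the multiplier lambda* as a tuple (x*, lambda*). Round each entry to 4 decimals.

Form the Lagrangian:
  L(x, lambda) = (1/2) x^T Q x + c^T x + lambda^T (A x - b)
Stationarity (grad_x L = 0): Q x + c + A^T lambda = 0.
Primal feasibility: A x = b.

This gives the KKT block system:
  [ Q   A^T ] [ x     ]   [-c ]
  [ A    0  ] [ lambda ] = [ b ]

Solving the linear system:
  x*      = (0.5181, 0.0361, -0.8675)
  lambda* = (-0.1446)
  f(x*)   = -2.3253

x* = (0.5181, 0.0361, -0.8675), lambda* = (-0.1446)


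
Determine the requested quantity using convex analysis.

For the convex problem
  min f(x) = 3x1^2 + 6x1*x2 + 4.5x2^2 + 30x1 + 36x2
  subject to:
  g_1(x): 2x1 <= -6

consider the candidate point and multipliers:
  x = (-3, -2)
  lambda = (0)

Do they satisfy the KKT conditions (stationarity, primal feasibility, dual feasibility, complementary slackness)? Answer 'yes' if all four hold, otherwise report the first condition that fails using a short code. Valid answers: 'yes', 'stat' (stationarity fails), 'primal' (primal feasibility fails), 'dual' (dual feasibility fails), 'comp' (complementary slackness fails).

Gradient of f: grad f(x) = Q x + c = (0, 0)
Constraint values g_i(x) = a_i^T x - b_i:
  g_1((-3, -2)) = 0
Stationarity residual: grad f(x) + sum_i lambda_i a_i = (0, 0)
  -> stationarity OK
Primal feasibility (all g_i <= 0): OK
Dual feasibility (all lambda_i >= 0): OK
Complementary slackness (lambda_i * g_i(x) = 0 for all i): OK

Verdict: yes, KKT holds.

yes


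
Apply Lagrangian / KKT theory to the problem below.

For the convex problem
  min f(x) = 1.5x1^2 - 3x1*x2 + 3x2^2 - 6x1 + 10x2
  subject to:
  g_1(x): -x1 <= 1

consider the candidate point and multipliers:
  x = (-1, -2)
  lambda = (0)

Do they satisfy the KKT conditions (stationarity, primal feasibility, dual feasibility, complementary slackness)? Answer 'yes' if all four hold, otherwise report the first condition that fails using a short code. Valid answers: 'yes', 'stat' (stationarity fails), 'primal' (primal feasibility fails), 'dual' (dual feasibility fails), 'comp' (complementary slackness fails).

Gradient of f: grad f(x) = Q x + c = (-3, 1)
Constraint values g_i(x) = a_i^T x - b_i:
  g_1((-1, -2)) = 0
Stationarity residual: grad f(x) + sum_i lambda_i a_i = (-3, 1)
  -> stationarity FAILS
Primal feasibility (all g_i <= 0): OK
Dual feasibility (all lambda_i >= 0): OK
Complementary slackness (lambda_i * g_i(x) = 0 for all i): OK

Verdict: the first failing condition is stationarity -> stat.

stat


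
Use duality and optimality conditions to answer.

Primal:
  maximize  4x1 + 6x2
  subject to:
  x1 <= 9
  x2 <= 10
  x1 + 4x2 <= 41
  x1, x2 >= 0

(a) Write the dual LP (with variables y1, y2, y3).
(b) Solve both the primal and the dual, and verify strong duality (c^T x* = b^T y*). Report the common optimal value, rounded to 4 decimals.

The standard primal-dual pair for 'max c^T x s.t. A x <= b, x >= 0' is:
  Dual:  min b^T y  s.t.  A^T y >= c,  y >= 0.

So the dual LP is:
  minimize  9y1 + 10y2 + 41y3
  subject to:
    y1 + y3 >= 4
    y2 + 4y3 >= 6
    y1, y2, y3 >= 0

Solving the primal: x* = (9, 8).
  primal value c^T x* = 84.
Solving the dual: y* = (2.5, 0, 1.5).
  dual value b^T y* = 84.
Strong duality: c^T x* = b^T y*. Confirmed.

84


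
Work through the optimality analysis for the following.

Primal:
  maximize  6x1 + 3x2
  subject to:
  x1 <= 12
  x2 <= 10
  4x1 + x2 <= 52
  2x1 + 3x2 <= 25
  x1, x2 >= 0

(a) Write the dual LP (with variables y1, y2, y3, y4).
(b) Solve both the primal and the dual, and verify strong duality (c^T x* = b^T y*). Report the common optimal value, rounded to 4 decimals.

The standard primal-dual pair for 'max c^T x s.t. A x <= b, x >= 0' is:
  Dual:  min b^T y  s.t.  A^T y >= c,  y >= 0.

So the dual LP is:
  minimize  12y1 + 10y2 + 52y3 + 25y4
  subject to:
    y1 + 4y3 + 2y4 >= 6
    y2 + y3 + 3y4 >= 3
    y1, y2, y3, y4 >= 0

Solving the primal: x* = (12, 0.3333).
  primal value c^T x* = 73.
Solving the dual: y* = (4, 0, 0, 1).
  dual value b^T y* = 73.
Strong duality: c^T x* = b^T y*. Confirmed.

73


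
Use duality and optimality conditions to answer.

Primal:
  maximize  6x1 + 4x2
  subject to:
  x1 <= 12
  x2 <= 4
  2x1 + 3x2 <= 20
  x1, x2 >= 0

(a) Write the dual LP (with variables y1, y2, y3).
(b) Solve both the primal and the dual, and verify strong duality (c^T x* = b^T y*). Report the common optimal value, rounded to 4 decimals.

The standard primal-dual pair for 'max c^T x s.t. A x <= b, x >= 0' is:
  Dual:  min b^T y  s.t.  A^T y >= c,  y >= 0.

So the dual LP is:
  minimize  12y1 + 4y2 + 20y3
  subject to:
    y1 + 2y3 >= 6
    y2 + 3y3 >= 4
    y1, y2, y3 >= 0

Solving the primal: x* = (10, 0).
  primal value c^T x* = 60.
Solving the dual: y* = (0, 0, 3).
  dual value b^T y* = 60.
Strong duality: c^T x* = b^T y*. Confirmed.

60


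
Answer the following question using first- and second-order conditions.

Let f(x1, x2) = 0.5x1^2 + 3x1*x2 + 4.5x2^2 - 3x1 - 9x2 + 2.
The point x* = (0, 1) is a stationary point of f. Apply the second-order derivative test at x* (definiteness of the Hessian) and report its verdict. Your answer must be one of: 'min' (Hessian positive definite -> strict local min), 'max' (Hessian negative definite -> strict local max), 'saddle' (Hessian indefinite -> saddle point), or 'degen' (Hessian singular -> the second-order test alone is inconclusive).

Compute the Hessian H = grad^2 f:
  H = [[1, 3], [3, 9]]
Verify stationarity: grad f(x*) = H x* + g = (0, 0).
Eigenvalues of H: 0, 10.
H has a zero eigenvalue (singular; positive semidefinite but not definite), so H is neither positive definite, negative definite, nor indefinite. The second-order test alone is inconclusive -> degen.
(Indeed, f is constant along the null direction of H through x*, so x* is not a strict local extremum.)

degen


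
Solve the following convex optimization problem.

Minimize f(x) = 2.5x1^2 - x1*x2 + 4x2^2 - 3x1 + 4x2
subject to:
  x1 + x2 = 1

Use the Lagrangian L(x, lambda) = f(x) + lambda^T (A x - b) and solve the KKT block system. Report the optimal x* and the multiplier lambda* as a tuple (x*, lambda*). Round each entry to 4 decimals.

Form the Lagrangian:
  L(x, lambda) = (1/2) x^T Q x + c^T x + lambda^T (A x - b)
Stationarity (grad_x L = 0): Q x + c + A^T lambda = 0.
Primal feasibility: A x = b.

This gives the KKT block system:
  [ Q   A^T ] [ x     ]   [-c ]
  [ A    0  ] [ lambda ] = [ b ]

Solving the linear system:
  x*      = (1.0667, -0.0667)
  lambda* = (-2.4)
  f(x*)   = -0.5333

x* = (1.0667, -0.0667), lambda* = (-2.4)


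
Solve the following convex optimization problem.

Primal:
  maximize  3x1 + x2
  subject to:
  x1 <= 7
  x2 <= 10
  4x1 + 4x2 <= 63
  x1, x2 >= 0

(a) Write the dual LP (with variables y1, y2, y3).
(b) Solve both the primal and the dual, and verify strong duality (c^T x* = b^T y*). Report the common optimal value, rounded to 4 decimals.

The standard primal-dual pair for 'max c^T x s.t. A x <= b, x >= 0' is:
  Dual:  min b^T y  s.t.  A^T y >= c,  y >= 0.

So the dual LP is:
  minimize  7y1 + 10y2 + 63y3
  subject to:
    y1 + 4y3 >= 3
    y2 + 4y3 >= 1
    y1, y2, y3 >= 0

Solving the primal: x* = (7, 8.75).
  primal value c^T x* = 29.75.
Solving the dual: y* = (2, 0, 0.25).
  dual value b^T y* = 29.75.
Strong duality: c^T x* = b^T y*. Confirmed.

29.75


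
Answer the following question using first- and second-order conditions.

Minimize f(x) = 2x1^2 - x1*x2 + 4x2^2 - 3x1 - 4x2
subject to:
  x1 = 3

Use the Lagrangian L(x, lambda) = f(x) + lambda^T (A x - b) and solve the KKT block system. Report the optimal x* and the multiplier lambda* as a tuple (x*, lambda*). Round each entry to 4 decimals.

Form the Lagrangian:
  L(x, lambda) = (1/2) x^T Q x + c^T x + lambda^T (A x - b)
Stationarity (grad_x L = 0): Q x + c + A^T lambda = 0.
Primal feasibility: A x = b.

This gives the KKT block system:
  [ Q   A^T ] [ x     ]   [-c ]
  [ A    0  ] [ lambda ] = [ b ]

Solving the linear system:
  x*      = (3, 0.875)
  lambda* = (-8.125)
  f(x*)   = 5.9375

x* = (3, 0.875), lambda* = (-8.125)


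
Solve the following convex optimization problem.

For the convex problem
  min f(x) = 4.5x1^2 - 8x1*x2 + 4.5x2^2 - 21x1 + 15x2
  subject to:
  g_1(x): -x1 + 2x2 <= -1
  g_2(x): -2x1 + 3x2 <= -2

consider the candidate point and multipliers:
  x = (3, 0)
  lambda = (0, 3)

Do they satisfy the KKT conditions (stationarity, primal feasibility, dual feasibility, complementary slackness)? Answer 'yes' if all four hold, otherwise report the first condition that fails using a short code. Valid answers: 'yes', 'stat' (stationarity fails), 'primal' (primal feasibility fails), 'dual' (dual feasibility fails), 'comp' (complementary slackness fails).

Gradient of f: grad f(x) = Q x + c = (6, -9)
Constraint values g_i(x) = a_i^T x - b_i:
  g_1((3, 0)) = -2
  g_2((3, 0)) = -4
Stationarity residual: grad f(x) + sum_i lambda_i a_i = (0, 0)
  -> stationarity OK
Primal feasibility (all g_i <= 0): OK
Dual feasibility (all lambda_i >= 0): OK
Complementary slackness (lambda_i * g_i(x) = 0 for all i): FAILS

Verdict: the first failing condition is complementary_slackness -> comp.

comp


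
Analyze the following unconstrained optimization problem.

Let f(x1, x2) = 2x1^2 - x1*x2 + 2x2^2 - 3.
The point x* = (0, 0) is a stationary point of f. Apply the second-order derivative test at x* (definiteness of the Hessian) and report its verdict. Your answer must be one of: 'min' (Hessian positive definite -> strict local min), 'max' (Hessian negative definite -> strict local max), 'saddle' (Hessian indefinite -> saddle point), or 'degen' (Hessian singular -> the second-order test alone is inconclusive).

Compute the Hessian H = grad^2 f:
  H = [[4, -1], [-1, 4]]
Verify stationarity: grad f(x*) = H x* + g = (0, 0).
Eigenvalues of H: 3, 5.
Both eigenvalues > 0, so H is positive definite -> x* is a strict local min.

min


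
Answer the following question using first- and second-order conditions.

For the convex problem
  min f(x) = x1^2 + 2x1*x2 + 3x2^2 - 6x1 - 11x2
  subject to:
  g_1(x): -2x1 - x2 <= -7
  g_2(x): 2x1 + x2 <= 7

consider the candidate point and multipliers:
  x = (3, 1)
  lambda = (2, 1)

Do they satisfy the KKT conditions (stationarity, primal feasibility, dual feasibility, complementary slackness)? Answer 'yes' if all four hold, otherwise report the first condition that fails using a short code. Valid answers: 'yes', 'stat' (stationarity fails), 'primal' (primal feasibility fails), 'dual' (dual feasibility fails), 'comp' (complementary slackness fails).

Gradient of f: grad f(x) = Q x + c = (2, 1)
Constraint values g_i(x) = a_i^T x - b_i:
  g_1((3, 1)) = 0
  g_2((3, 1)) = 0
Stationarity residual: grad f(x) + sum_i lambda_i a_i = (0, 0)
  -> stationarity OK
Primal feasibility (all g_i <= 0): OK
Dual feasibility (all lambda_i >= 0): OK
Complementary slackness (lambda_i * g_i(x) = 0 for all i): OK

Verdict: yes, KKT holds.

yes


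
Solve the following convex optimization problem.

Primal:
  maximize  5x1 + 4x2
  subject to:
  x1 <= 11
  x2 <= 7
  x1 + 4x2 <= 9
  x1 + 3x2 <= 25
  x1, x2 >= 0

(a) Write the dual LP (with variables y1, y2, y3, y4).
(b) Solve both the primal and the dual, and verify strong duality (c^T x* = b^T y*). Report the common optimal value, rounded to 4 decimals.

The standard primal-dual pair for 'max c^T x s.t. A x <= b, x >= 0' is:
  Dual:  min b^T y  s.t.  A^T y >= c,  y >= 0.

So the dual LP is:
  minimize  11y1 + 7y2 + 9y3 + 25y4
  subject to:
    y1 + y3 + y4 >= 5
    y2 + 4y3 + 3y4 >= 4
    y1, y2, y3, y4 >= 0

Solving the primal: x* = (9, 0).
  primal value c^T x* = 45.
Solving the dual: y* = (0, 0, 5, 0).
  dual value b^T y* = 45.
Strong duality: c^T x* = b^T y*. Confirmed.

45


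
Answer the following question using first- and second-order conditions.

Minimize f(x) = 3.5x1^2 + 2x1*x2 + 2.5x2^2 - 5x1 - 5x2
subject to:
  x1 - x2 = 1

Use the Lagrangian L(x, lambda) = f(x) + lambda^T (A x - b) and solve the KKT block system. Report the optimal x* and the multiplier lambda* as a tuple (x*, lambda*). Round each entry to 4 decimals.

Form the Lagrangian:
  L(x, lambda) = (1/2) x^T Q x + c^T x + lambda^T (A x - b)
Stationarity (grad_x L = 0): Q x + c + A^T lambda = 0.
Primal feasibility: A x = b.

This gives the KKT block system:
  [ Q   A^T ] [ x     ]   [-c ]
  [ A    0  ] [ lambda ] = [ b ]

Solving the linear system:
  x*      = (1.0625, 0.0625)
  lambda* = (-2.5625)
  f(x*)   = -1.5312

x* = (1.0625, 0.0625), lambda* = (-2.5625)


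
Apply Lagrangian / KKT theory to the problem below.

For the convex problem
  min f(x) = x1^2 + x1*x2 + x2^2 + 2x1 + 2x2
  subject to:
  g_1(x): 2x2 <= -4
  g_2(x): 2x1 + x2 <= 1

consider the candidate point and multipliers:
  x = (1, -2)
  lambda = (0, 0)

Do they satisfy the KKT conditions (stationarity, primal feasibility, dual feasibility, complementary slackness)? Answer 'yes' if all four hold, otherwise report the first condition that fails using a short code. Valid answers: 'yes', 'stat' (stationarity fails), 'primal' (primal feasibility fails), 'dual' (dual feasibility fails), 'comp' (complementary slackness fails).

Gradient of f: grad f(x) = Q x + c = (2, -1)
Constraint values g_i(x) = a_i^T x - b_i:
  g_1((1, -2)) = 0
  g_2((1, -2)) = -1
Stationarity residual: grad f(x) + sum_i lambda_i a_i = (2, -1)
  -> stationarity FAILS
Primal feasibility (all g_i <= 0): OK
Dual feasibility (all lambda_i >= 0): OK
Complementary slackness (lambda_i * g_i(x) = 0 for all i): OK

Verdict: the first failing condition is stationarity -> stat.

stat


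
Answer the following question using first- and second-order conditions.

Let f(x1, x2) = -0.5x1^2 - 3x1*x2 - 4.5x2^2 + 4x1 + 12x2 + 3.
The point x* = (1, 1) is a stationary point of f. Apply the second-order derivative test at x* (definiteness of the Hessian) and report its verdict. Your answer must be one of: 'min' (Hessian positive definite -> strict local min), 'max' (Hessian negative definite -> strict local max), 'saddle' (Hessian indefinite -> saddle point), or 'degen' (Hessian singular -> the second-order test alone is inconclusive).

Compute the Hessian H = grad^2 f:
  H = [[-1, -3], [-3, -9]]
Verify stationarity: grad f(x*) = H x* + g = (0, 0).
Eigenvalues of H: -10, 0.
H has a zero eigenvalue (singular; negative semidefinite but not definite), so H is neither positive definite, negative definite, nor indefinite. The second-order test alone is inconclusive -> degen.
(Indeed, f is constant along the null direction of H through x*, so x* is not a strict local extremum.)

degen


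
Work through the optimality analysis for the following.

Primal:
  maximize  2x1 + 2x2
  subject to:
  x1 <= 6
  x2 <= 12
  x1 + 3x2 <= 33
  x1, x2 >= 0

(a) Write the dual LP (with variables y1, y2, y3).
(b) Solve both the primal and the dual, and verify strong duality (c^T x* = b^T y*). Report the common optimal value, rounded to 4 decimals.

The standard primal-dual pair for 'max c^T x s.t. A x <= b, x >= 0' is:
  Dual:  min b^T y  s.t.  A^T y >= c,  y >= 0.

So the dual LP is:
  minimize  6y1 + 12y2 + 33y3
  subject to:
    y1 + y3 >= 2
    y2 + 3y3 >= 2
    y1, y2, y3 >= 0

Solving the primal: x* = (6, 9).
  primal value c^T x* = 30.
Solving the dual: y* = (1.3333, 0, 0.6667).
  dual value b^T y* = 30.
Strong duality: c^T x* = b^T y*. Confirmed.

30


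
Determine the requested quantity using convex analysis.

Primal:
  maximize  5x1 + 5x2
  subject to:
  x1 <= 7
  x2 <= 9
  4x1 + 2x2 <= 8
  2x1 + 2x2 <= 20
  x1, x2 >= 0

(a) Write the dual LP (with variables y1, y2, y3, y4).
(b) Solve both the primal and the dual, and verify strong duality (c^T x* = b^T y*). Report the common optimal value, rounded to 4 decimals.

The standard primal-dual pair for 'max c^T x s.t. A x <= b, x >= 0' is:
  Dual:  min b^T y  s.t.  A^T y >= c,  y >= 0.

So the dual LP is:
  minimize  7y1 + 9y2 + 8y3 + 20y4
  subject to:
    y1 + 4y3 + 2y4 >= 5
    y2 + 2y3 + 2y4 >= 5
    y1, y2, y3, y4 >= 0

Solving the primal: x* = (0, 4).
  primal value c^T x* = 20.
Solving the dual: y* = (0, 0, 2.5, 0).
  dual value b^T y* = 20.
Strong duality: c^T x* = b^T y*. Confirmed.

20
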